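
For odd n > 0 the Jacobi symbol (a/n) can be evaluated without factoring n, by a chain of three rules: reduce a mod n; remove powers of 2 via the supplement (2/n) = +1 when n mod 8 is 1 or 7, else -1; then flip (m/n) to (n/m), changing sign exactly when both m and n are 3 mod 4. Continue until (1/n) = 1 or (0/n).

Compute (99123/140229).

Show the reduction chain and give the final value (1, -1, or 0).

flip (99123/140229) -> (140229/99123): both odd, 99123 mod 4 = 3, 140229 mod 4 = 1, so the flip contributes +1; sign now +1
(140229/99123): 140229 mod 99123 = 41106, so (140229/99123) = (41106/99123)
factor out 2^1: 41106 = 2^1·20553; with 99123 mod 8 = 3, (2/99123) = -1; sign now -1; continue with (20553/99123)
flip (20553/99123) -> (99123/20553): both odd, 20553 mod 4 = 1, 99123 mod 4 = 3, so the flip contributes +1; sign now -1
(99123/20553): 99123 mod 20553 = 16911, so (99123/20553) = (16911/20553)
flip (16911/20553) -> (20553/16911): both odd, 16911 mod 4 = 3, 20553 mod 4 = 1, so the flip contributes +1; sign now -1
(20553/16911): 20553 mod 16911 = 3642, so (20553/16911) = (3642/16911)
factor out 2^1: 3642 = 2^1·1821; with 16911 mod 8 = 7, (2/16911) = +1; sign now -1; continue with (1821/16911)
flip (1821/16911) -> (16911/1821): both odd, 1821 mod 4 = 1, 16911 mod 4 = 3, so the flip contributes +1; sign now -1
(16911/1821): 16911 mod 1821 = 522, so (16911/1821) = (522/1821)
factor out 2^1: 522 = 2^1·261; with 1821 mod 8 = 5, (2/1821) = -1; sign now +1; continue with (261/1821)
flip (261/1821) -> (1821/261): both odd, 261 mod 4 = 1, 1821 mod 4 = 1, so the flip contributes +1; sign now +1
(1821/261): 1821 mod 261 = 255, so (1821/261) = (255/261)
flip (255/261) -> (261/255): both odd, 255 mod 4 = 3, 261 mod 4 = 1, so the flip contributes +1; sign now +1
(261/255): 261 mod 255 = 6, so (261/255) = (6/255)
factor out 2^1: 6 = 2^1·3; with 255 mod 8 = 7, (2/255) = +1; sign now +1; continue with (3/255)
flip (3/255) -> (255/3): both odd, 3 mod 4 = 3, 255 mod 4 = 3, so the flip contributes -1; sign now -1
(255/3): 255 mod 3 = 0, so (255/3) = (0/3)
reached (0/3); gcd(a, n) > 1, so (0/3) = 0 and the symbol is 0

0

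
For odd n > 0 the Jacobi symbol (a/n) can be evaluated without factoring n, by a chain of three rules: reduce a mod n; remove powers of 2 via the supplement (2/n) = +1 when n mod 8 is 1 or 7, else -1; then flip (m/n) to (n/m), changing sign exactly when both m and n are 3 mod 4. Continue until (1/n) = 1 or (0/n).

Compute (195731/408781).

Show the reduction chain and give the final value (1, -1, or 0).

flip (195731/408781) -> (408781/195731): both odd, 195731 mod 4 = 3, 408781 mod 4 = 1, so the flip contributes +1; sign now +1
(408781/195731): 408781 mod 195731 = 17319, so (408781/195731) = (17319/195731)
flip (17319/195731) -> (195731/17319): both odd, 17319 mod 4 = 3, 195731 mod 4 = 3, so the flip contributes -1; sign now -1
(195731/17319): 195731 mod 17319 = 5222, so (195731/17319) = (5222/17319)
factor out 2^1: 5222 = 2^1·2611; with 17319 mod 8 = 7, (2/17319) = +1; sign now -1; continue with (2611/17319)
flip (2611/17319) -> (17319/2611): both odd, 2611 mod 4 = 3, 17319 mod 4 = 3, so the flip contributes -1; sign now +1
(17319/2611): 17319 mod 2611 = 1653, so (17319/2611) = (1653/2611)
flip (1653/2611) -> (2611/1653): both odd, 1653 mod 4 = 1, 2611 mod 4 = 3, so the flip contributes +1; sign now +1
(2611/1653): 2611 mod 1653 = 958, so (2611/1653) = (958/1653)
factor out 2^1: 958 = 2^1·479; with 1653 mod 8 = 5, (2/1653) = -1; sign now -1; continue with (479/1653)
flip (479/1653) -> (1653/479): both odd, 479 mod 4 = 3, 1653 mod 4 = 1, so the flip contributes +1; sign now -1
(1653/479): 1653 mod 479 = 216, so (1653/479) = (216/479)
factor out 2^3: 216 = 2^3·27; with 479 mod 8 = 7, (2/479) = +1; sign now -1; continue with (27/479)
flip (27/479) -> (479/27): both odd, 27 mod 4 = 3, 479 mod 4 = 3, so the flip contributes -1; sign now +1
(479/27): 479 mod 27 = 20, so (479/27) = (20/27)
factor out 2^2: 20 = 2^2·5; with 27 mod 8 = 3, (2/27) = -1; sign now +1; continue with (5/27)
flip (5/27) -> (27/5): both odd, 5 mod 4 = 1, 27 mod 4 = 3, so the flip contributes +1; sign now +1
(27/5): 27 mod 5 = 2, so (27/5) = (2/5)
factor out 2^1: 2 = 2^1·1; with 5 mod 8 = 5, (2/5) = -1; sign now -1; continue with (1/5)
reached (1/5) = 1, so the symbol is -1

-1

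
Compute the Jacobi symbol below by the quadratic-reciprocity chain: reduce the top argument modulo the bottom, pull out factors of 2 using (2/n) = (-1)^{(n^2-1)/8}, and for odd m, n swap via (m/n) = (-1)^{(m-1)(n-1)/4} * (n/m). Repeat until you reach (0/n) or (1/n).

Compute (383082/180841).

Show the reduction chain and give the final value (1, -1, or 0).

(383082/180841): 383082 mod 180841 = 21400, so (383082/180841) = (21400/180841)
factor out 2^3: 21400 = 2^3·2675; with 180841 mod 8 = 1, (2/180841) = +1; sign now +1; continue with (2675/180841)
flip (2675/180841) -> (180841/2675): both odd, 2675 mod 4 = 3, 180841 mod 4 = 1, so the flip contributes +1; sign now +1
(180841/2675): 180841 mod 2675 = 1616, so (180841/2675) = (1616/2675)
factor out 2^4: 1616 = 2^4·101; with 2675 mod 8 = 3, (2/2675) = -1; sign now +1; continue with (101/2675)
flip (101/2675) -> (2675/101): both odd, 101 mod 4 = 1, 2675 mod 4 = 3, so the flip contributes +1; sign now +1
(2675/101): 2675 mod 101 = 49, so (2675/101) = (49/101)
flip (49/101) -> (101/49): both odd, 49 mod 4 = 1, 101 mod 4 = 1, so the flip contributes +1; sign now +1
(101/49): 101 mod 49 = 3, so (101/49) = (3/49)
flip (3/49) -> (49/3): both odd, 3 mod 4 = 3, 49 mod 4 = 1, so the flip contributes +1; sign now +1
(49/3): 49 mod 3 = 1, so (49/3) = (1/3)
reached (1/3) = 1, so the symbol is +1

1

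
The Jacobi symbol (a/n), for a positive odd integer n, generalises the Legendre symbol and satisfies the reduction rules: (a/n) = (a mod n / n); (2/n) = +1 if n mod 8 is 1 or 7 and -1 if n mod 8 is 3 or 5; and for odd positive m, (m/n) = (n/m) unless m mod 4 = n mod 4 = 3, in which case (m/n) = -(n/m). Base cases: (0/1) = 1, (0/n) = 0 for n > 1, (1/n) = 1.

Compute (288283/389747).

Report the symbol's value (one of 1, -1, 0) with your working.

flip (288283/389747) -> (389747/288283): both odd, 288283 mod 4 = 3, 389747 mod 4 = 3, so the flip contributes -1; sign now -1
(389747/288283): 389747 mod 288283 = 101464, so (389747/288283) = (101464/288283)
factor out 2^3: 101464 = 2^3·12683; with 288283 mod 8 = 3, (2/288283) = -1; sign now +1; continue with (12683/288283)
flip (12683/288283) -> (288283/12683): both odd, 12683 mod 4 = 3, 288283 mod 4 = 3, so the flip contributes -1; sign now -1
(288283/12683): 288283 mod 12683 = 9257, so (288283/12683) = (9257/12683)
flip (9257/12683) -> (12683/9257): both odd, 9257 mod 4 = 1, 12683 mod 4 = 3, so the flip contributes +1; sign now -1
(12683/9257): 12683 mod 9257 = 3426, so (12683/9257) = (3426/9257)
factor out 2^1: 3426 = 2^1·1713; with 9257 mod 8 = 1, (2/9257) = +1; sign now -1; continue with (1713/9257)
flip (1713/9257) -> (9257/1713): both odd, 1713 mod 4 = 1, 9257 mod 4 = 1, so the flip contributes +1; sign now -1
(9257/1713): 9257 mod 1713 = 692, so (9257/1713) = (692/1713)
factor out 2^2: 692 = 2^2·173; with 1713 mod 8 = 1, (2/1713) = +1; sign now -1; continue with (173/1713)
flip (173/1713) -> (1713/173): both odd, 173 mod 4 = 1, 1713 mod 4 = 1, so the flip contributes +1; sign now -1
(1713/173): 1713 mod 173 = 156, so (1713/173) = (156/173)
factor out 2^2: 156 = 2^2·39; with 173 mod 8 = 5, (2/173) = -1; sign now -1; continue with (39/173)
flip (39/173) -> (173/39): both odd, 39 mod 4 = 3, 173 mod 4 = 1, so the flip contributes +1; sign now -1
(173/39): 173 mod 39 = 17, so (173/39) = (17/39)
flip (17/39) -> (39/17): both odd, 17 mod 4 = 1, 39 mod 4 = 3, so the flip contributes +1; sign now -1
(39/17): 39 mod 17 = 5, so (39/17) = (5/17)
flip (5/17) -> (17/5): both odd, 5 mod 4 = 1, 17 mod 4 = 1, so the flip contributes +1; sign now -1
(17/5): 17 mod 5 = 2, so (17/5) = (2/5)
factor out 2^1: 2 = 2^1·1; with 5 mod 8 = 5, (2/5) = -1; sign now +1; continue with (1/5)
reached (1/5) = 1, so the symbol is +1

1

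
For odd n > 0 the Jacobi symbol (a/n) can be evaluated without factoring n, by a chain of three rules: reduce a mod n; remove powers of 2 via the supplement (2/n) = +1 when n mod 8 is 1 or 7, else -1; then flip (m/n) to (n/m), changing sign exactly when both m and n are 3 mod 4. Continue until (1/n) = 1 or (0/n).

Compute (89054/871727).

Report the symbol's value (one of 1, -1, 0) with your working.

89054 = 2^1·44527; (2/871727) = +1 since 871727 mod 8 = 7, so (89054/871727) = (+1)^1·(44527/871727); sign now +1
reciprocity: (44527/871727) = -1·(871727/44527) since 44527 mod 4 = 3, 871727 mod 4 = 3; sign now -1
(871727/44527) = (25714/44527)   [reduce mod 44527]
25714 = 2^1·12857; (2/44527) = +1 since 44527 mod 8 = 7, so (25714/44527) = (+1)^1·(12857/44527); sign now -1
reciprocity: (12857/44527) = +1·(44527/12857) since 12857 mod 4 = 1, 44527 mod 4 = 3; sign now -1
(44527/12857) = (5956/12857)   [reduce mod 12857]
5956 = 2^2·1489; (2/12857) = +1 since 12857 mod 8 = 1, so (5956/12857) = (+1)^2·(1489/12857); sign now -1
reciprocity: (1489/12857) = +1·(12857/1489) since 1489 mod 4 = 1, 12857 mod 4 = 1; sign now -1
(12857/1489) = (945/1489)   [reduce mod 1489]
reciprocity: (945/1489) = +1·(1489/945) since 945 mod 4 = 1, 1489 mod 4 = 1; sign now -1
(1489/945) = (544/945)   [reduce mod 945]
544 = 2^5·17; (2/945) = +1 since 945 mod 8 = 1, so (544/945) = (+1)^5·(17/945); sign now -1
reciprocity: (17/945) = +1·(945/17) since 17 mod 4 = 1, 945 mod 4 = 1; sign now -1
(945/17) = (10/17)   [reduce mod 17]
10 = 2^1·5; (2/17) = +1 since 17 mod 8 = 1, so (10/17) = (+1)^1·(5/17); sign now -1
reciprocity: (5/17) = +1·(17/5) since 5 mod 4 = 1, 17 mod 4 = 1; sign now -1
(17/5) = (2/5)   [reduce mod 5]
2 = 2^1·1; (2/5) = -1 since 5 mod 8 = 5, so (2/5) = (-1)^1·(1/5); sign now +1
(1/5) = 1; final value = sign = +1

1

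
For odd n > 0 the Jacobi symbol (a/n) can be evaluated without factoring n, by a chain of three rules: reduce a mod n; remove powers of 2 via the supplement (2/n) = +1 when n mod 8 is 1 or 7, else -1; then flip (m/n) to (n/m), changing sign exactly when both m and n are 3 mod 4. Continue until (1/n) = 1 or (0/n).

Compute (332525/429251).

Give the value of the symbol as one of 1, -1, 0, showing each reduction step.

reciprocity: (332525/429251) = +1·(429251/332525) since 332525 mod 4 = 1, 429251 mod 4 = 3; sign now +1
(429251/332525) = (96726/332525)   [reduce mod 332525]
96726 = 2^1·48363; (2/332525) = -1 since 332525 mod 8 = 5, so (96726/332525) = (-1)^1·(48363/332525); sign now -1
reciprocity: (48363/332525) = +1·(332525/48363) since 48363 mod 4 = 3, 332525 mod 4 = 1; sign now -1
(332525/48363) = (42347/48363)   [reduce mod 48363]
reciprocity: (42347/48363) = -1·(48363/42347) since 42347 mod 4 = 3, 48363 mod 4 = 3; sign now +1
(48363/42347) = (6016/42347)   [reduce mod 42347]
6016 = 2^7·47; (2/42347) = -1 since 42347 mod 8 = 3, so (6016/42347) = (-1)^7·(47/42347); sign now -1
reciprocity: (47/42347) = -1·(42347/47) since 47 mod 4 = 3, 42347 mod 4 = 3; sign now +1
(42347/47) = (0/47)   [reduce mod 47]
(0/47) = 0   [gcd(a, n) > 1]; final value = 0

0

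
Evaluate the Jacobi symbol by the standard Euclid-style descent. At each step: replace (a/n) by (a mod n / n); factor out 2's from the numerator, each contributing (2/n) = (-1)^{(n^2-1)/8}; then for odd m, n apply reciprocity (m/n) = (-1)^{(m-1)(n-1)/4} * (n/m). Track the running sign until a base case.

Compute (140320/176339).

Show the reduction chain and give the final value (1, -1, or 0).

1

140320 = 2^5·4385; (2/176339) = -1 since 176339 mod 8 = 3, so (140320/176339) = (-1)^5·(4385/176339); sign now -1
reciprocity: (4385/176339) = +1·(176339/4385) since 4385 mod 4 = 1, 176339 mod 4 = 3; sign now -1
(176339/4385) = (939/4385)   [reduce mod 4385]
reciprocity: (939/4385) = +1·(4385/939) since 939 mod 4 = 3, 4385 mod 4 = 1; sign now -1
(4385/939) = (629/939)   [reduce mod 939]
reciprocity: (629/939) = +1·(939/629) since 629 mod 4 = 1, 939 mod 4 = 3; sign now -1
(939/629) = (310/629)   [reduce mod 629]
310 = 2^1·155; (2/629) = -1 since 629 mod 8 = 5, so (310/629) = (-1)^1·(155/629); sign now +1
reciprocity: (155/629) = +1·(629/155) since 155 mod 4 = 3, 629 mod 4 = 1; sign now +1
(629/155) = (9/155)   [reduce mod 155]
reciprocity: (9/155) = +1·(155/9) since 9 mod 4 = 1, 155 mod 4 = 3; sign now +1
(155/9) = (2/9)   [reduce mod 9]
2 = 2^1·1; (2/9) = +1 since 9 mod 8 = 1, so (2/9) = (+1)^1·(1/9); sign now +1
(1/9) = 1; final value = sign = +1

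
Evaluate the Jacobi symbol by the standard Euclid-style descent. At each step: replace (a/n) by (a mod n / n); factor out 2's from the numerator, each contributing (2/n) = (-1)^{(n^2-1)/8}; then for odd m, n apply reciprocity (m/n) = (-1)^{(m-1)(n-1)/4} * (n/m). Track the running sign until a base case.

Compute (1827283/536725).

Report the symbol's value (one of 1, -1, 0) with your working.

-1

(1827283/536725): 1827283 mod 536725 = 217108, so (1827283/536725) = (217108/536725)
factor out 2^2: 217108 = 2^2·54277; with 536725 mod 8 = 5, (2/536725) = -1; sign now +1; continue with (54277/536725)
flip (54277/536725) -> (536725/54277): both odd, 54277 mod 4 = 1, 536725 mod 4 = 1, so the flip contributes +1; sign now +1
(536725/54277): 536725 mod 54277 = 48232, so (536725/54277) = (48232/54277)
factor out 2^3: 48232 = 2^3·6029; with 54277 mod 8 = 5, (2/54277) = -1; sign now -1; continue with (6029/54277)
flip (6029/54277) -> (54277/6029): both odd, 6029 mod 4 = 1, 54277 mod 4 = 1, so the flip contributes +1; sign now -1
(54277/6029): 54277 mod 6029 = 16, so (54277/6029) = (16/6029)
factor out 2^4: 16 = 2^4·1; with 6029 mod 8 = 5, (2/6029) = -1; sign now -1; continue with (1/6029)
reached (1/6029) = 1, so the symbol is -1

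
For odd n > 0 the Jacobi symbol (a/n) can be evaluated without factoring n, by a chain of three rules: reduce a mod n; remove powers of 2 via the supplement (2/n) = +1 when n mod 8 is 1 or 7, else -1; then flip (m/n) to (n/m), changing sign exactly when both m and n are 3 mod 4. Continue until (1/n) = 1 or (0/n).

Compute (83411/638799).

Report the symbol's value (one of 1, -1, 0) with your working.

-1

flip (83411/638799) -> (638799/83411): both odd, 83411 mod 4 = 3, 638799 mod 4 = 3, so the flip contributes -1; sign now -1
(638799/83411): 638799 mod 83411 = 54922, so (638799/83411) = (54922/83411)
factor out 2^1: 54922 = 2^1·27461; with 83411 mod 8 = 3, (2/83411) = -1; sign now +1; continue with (27461/83411)
flip (27461/83411) -> (83411/27461): both odd, 27461 mod 4 = 1, 83411 mod 4 = 3, so the flip contributes +1; sign now +1
(83411/27461): 83411 mod 27461 = 1028, so (83411/27461) = (1028/27461)
factor out 2^2: 1028 = 2^2·257; with 27461 mod 8 = 5, (2/27461) = -1; sign now +1; continue with (257/27461)
flip (257/27461) -> (27461/257): both odd, 257 mod 4 = 1, 27461 mod 4 = 1, so the flip contributes +1; sign now +1
(27461/257): 27461 mod 257 = 219, so (27461/257) = (219/257)
flip (219/257) -> (257/219): both odd, 219 mod 4 = 3, 257 mod 4 = 1, so the flip contributes +1; sign now +1
(257/219): 257 mod 219 = 38, so (257/219) = (38/219)
factor out 2^1: 38 = 2^1·19; with 219 mod 8 = 3, (2/219) = -1; sign now -1; continue with (19/219)
flip (19/219) -> (219/19): both odd, 19 mod 4 = 3, 219 mod 4 = 3, so the flip contributes -1; sign now +1
(219/19): 219 mod 19 = 10, so (219/19) = (10/19)
factor out 2^1: 10 = 2^1·5; with 19 mod 8 = 3, (2/19) = -1; sign now -1; continue with (5/19)
flip (5/19) -> (19/5): both odd, 5 mod 4 = 1, 19 mod 4 = 3, so the flip contributes +1; sign now -1
(19/5): 19 mod 5 = 4, so (19/5) = (4/5)
factor out 2^2: 4 = 2^2·1; with 5 mod 8 = 5, (2/5) = -1; sign now -1; continue with (1/5)
reached (1/5) = 1, so the symbol is -1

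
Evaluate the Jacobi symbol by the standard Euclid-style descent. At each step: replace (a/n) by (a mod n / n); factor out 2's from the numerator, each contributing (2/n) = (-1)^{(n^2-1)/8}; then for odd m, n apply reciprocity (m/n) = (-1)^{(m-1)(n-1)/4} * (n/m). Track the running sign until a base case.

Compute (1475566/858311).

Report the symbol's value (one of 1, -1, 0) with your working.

(1475566/858311) = (617255/858311)   [reduce mod 858311]
reciprocity: (617255/858311) = -1·(858311/617255) since 617255 mod 4 = 3, 858311 mod 4 = 3; sign now -1
(858311/617255) = (241056/617255)   [reduce mod 617255]
241056 = 2^5·7533; (2/617255) = +1 since 617255 mod 8 = 7, so (241056/617255) = (+1)^5·(7533/617255); sign now -1
reciprocity: (7533/617255) = +1·(617255/7533) since 7533 mod 4 = 1, 617255 mod 4 = 3; sign now -1
(617255/7533) = (7082/7533)   [reduce mod 7533]
7082 = 2^1·3541; (2/7533) = -1 since 7533 mod 8 = 5, so (7082/7533) = (-1)^1·(3541/7533); sign now +1
reciprocity: (3541/7533) = +1·(7533/3541) since 3541 mod 4 = 1, 7533 mod 4 = 1; sign now +1
(7533/3541) = (451/3541)   [reduce mod 3541]
reciprocity: (451/3541) = +1·(3541/451) since 451 mod 4 = 3, 3541 mod 4 = 1; sign now +1
(3541/451) = (384/451)   [reduce mod 451]
384 = 2^7·3; (2/451) = -1 since 451 mod 8 = 3, so (384/451) = (-1)^7·(3/451); sign now -1
reciprocity: (3/451) = -1·(451/3) since 3 mod 4 = 3, 451 mod 4 = 3; sign now +1
(451/3) = (1/3)   [reduce mod 3]
(1/3) = 1; final value = sign = +1

1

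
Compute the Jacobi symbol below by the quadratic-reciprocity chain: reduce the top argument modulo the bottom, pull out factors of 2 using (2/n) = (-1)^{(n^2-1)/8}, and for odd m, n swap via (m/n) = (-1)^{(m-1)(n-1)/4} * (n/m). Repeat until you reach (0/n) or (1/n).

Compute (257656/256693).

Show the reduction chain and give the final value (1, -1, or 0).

0

(257656/256693) = (963/256693)   [reduce mod 256693]
reciprocity: (963/256693) = +1·(256693/963) since 963 mod 4 = 3, 256693 mod 4 = 1; sign now +1
(256693/963) = (535/963)   [reduce mod 963]
reciprocity: (535/963) = -1·(963/535) since 535 mod 4 = 3, 963 mod 4 = 3; sign now -1
(963/535) = (428/535)   [reduce mod 535]
428 = 2^2·107; (2/535) = +1 since 535 mod 8 = 7, so (428/535) = (+1)^2·(107/535); sign now -1
reciprocity: (107/535) = -1·(535/107) since 107 mod 4 = 3, 535 mod 4 = 3; sign now +1
(535/107) = (0/107)   [reduce mod 107]
(0/107) = 0   [gcd(a, n) > 1]; final value = 0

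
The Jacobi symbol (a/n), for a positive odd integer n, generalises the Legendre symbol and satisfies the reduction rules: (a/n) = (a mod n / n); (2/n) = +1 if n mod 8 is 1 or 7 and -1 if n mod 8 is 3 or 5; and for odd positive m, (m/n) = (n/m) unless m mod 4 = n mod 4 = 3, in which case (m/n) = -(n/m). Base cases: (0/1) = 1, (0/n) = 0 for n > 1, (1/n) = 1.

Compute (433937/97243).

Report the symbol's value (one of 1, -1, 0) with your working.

1

(433937/97243) = (44965/97243)   [reduce mod 97243]
reciprocity: (44965/97243) = +1·(97243/44965) since 44965 mod 4 = 1, 97243 mod 4 = 3; sign now +1
(97243/44965) = (7313/44965)   [reduce mod 44965]
reciprocity: (7313/44965) = +1·(44965/7313) since 7313 mod 4 = 1, 44965 mod 4 = 1; sign now +1
(44965/7313) = (1087/7313)   [reduce mod 7313]
reciprocity: (1087/7313) = +1·(7313/1087) since 1087 mod 4 = 3, 7313 mod 4 = 1; sign now +1
(7313/1087) = (791/1087)   [reduce mod 1087]
reciprocity: (791/1087) = -1·(1087/791) since 791 mod 4 = 3, 1087 mod 4 = 3; sign now -1
(1087/791) = (296/791)   [reduce mod 791]
296 = 2^3·37; (2/791) = +1 since 791 mod 8 = 7, so (296/791) = (+1)^3·(37/791); sign now -1
reciprocity: (37/791) = +1·(791/37) since 37 mod 4 = 1, 791 mod 4 = 3; sign now -1
(791/37) = (14/37)   [reduce mod 37]
14 = 2^1·7; (2/37) = -1 since 37 mod 8 = 5, so (14/37) = (-1)^1·(7/37); sign now +1
reciprocity: (7/37) = +1·(37/7) since 7 mod 4 = 3, 37 mod 4 = 1; sign now +1
(37/7) = (2/7)   [reduce mod 7]
2 = 2^1·1; (2/7) = +1 since 7 mod 8 = 7, so (2/7) = (+1)^1·(1/7); sign now +1
(1/7) = 1; final value = sign = +1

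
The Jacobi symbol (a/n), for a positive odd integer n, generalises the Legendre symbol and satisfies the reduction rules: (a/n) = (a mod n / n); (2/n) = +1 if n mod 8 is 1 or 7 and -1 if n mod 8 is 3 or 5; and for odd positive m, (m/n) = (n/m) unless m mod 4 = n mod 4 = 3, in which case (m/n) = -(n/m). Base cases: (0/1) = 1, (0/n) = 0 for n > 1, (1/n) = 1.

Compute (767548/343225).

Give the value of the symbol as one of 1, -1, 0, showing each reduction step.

(767548/343225) = (81098/343225)   [reduce mod 343225]
81098 = 2^1·40549; (2/343225) = +1 since 343225 mod 8 = 1, so (81098/343225) = (+1)^1·(40549/343225); sign now +1
reciprocity: (40549/343225) = +1·(343225/40549) since 40549 mod 4 = 1, 343225 mod 4 = 1; sign now +1
(343225/40549) = (18833/40549)   [reduce mod 40549]
reciprocity: (18833/40549) = +1·(40549/18833) since 18833 mod 4 = 1, 40549 mod 4 = 1; sign now +1
(40549/18833) = (2883/18833)   [reduce mod 18833]
reciprocity: (2883/18833) = +1·(18833/2883) since 2883 mod 4 = 3, 18833 mod 4 = 1; sign now +1
(18833/2883) = (1535/2883)   [reduce mod 2883]
reciprocity: (1535/2883) = -1·(2883/1535) since 1535 mod 4 = 3, 2883 mod 4 = 3; sign now -1
(2883/1535) = (1348/1535)   [reduce mod 1535]
1348 = 2^2·337; (2/1535) = +1 since 1535 mod 8 = 7, so (1348/1535) = (+1)^2·(337/1535); sign now -1
reciprocity: (337/1535) = +1·(1535/337) since 337 mod 4 = 1, 1535 mod 4 = 3; sign now -1
(1535/337) = (187/337)   [reduce mod 337]
reciprocity: (187/337) = +1·(337/187) since 187 mod 4 = 3, 337 mod 4 = 1; sign now -1
(337/187) = (150/187)   [reduce mod 187]
150 = 2^1·75; (2/187) = -1 since 187 mod 8 = 3, so (150/187) = (-1)^1·(75/187); sign now +1
reciprocity: (75/187) = -1·(187/75) since 75 mod 4 = 3, 187 mod 4 = 3; sign now -1
(187/75) = (37/75)   [reduce mod 75]
reciprocity: (37/75) = +1·(75/37) since 37 mod 4 = 1, 75 mod 4 = 3; sign now -1
(75/37) = (1/37)   [reduce mod 37]
(1/37) = 1; final value = sign = -1

-1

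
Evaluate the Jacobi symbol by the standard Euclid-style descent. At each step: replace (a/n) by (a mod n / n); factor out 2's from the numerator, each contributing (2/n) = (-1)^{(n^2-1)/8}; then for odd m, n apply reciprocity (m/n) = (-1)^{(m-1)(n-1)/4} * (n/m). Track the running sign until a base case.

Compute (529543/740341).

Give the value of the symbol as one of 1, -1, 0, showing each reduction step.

0

reciprocity: (529543/740341) = +1·(740341/529543) since 529543 mod 4 = 3, 740341 mod 4 = 1; sign now +1
(740341/529543) = (210798/529543)   [reduce mod 529543]
210798 = 2^1·105399; (2/529543) = +1 since 529543 mod 8 = 7, so (210798/529543) = (+1)^1·(105399/529543); sign now +1
reciprocity: (105399/529543) = -1·(529543/105399) since 105399 mod 4 = 3, 529543 mod 4 = 3; sign now -1
(529543/105399) = (2548/105399)   [reduce mod 105399]
2548 = 2^2·637; (2/105399) = +1 since 105399 mod 8 = 7, so (2548/105399) = (+1)^2·(637/105399); sign now -1
reciprocity: (637/105399) = +1·(105399/637) since 637 mod 4 = 1, 105399 mod 4 = 3; sign now -1
(105399/637) = (294/637)   [reduce mod 637]
294 = 2^1·147; (2/637) = -1 since 637 mod 8 = 5, so (294/637) = (-1)^1·(147/637); sign now +1
reciprocity: (147/637) = +1·(637/147) since 147 mod 4 = 3, 637 mod 4 = 1; sign now +1
(637/147) = (49/147)   [reduce mod 147]
reciprocity: (49/147) = +1·(147/49) since 49 mod 4 = 1, 147 mod 4 = 3; sign now +1
(147/49) = (0/49)   [reduce mod 49]
(0/49) = 0   [gcd(a, n) > 1]; final value = 0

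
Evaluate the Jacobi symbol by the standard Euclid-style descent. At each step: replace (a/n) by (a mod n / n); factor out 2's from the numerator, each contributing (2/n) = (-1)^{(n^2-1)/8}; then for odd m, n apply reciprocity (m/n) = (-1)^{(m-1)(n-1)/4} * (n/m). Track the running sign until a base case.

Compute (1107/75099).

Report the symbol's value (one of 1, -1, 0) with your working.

0

reciprocity: (1107/75099) = -1·(75099/1107) since 1107 mod 4 = 3, 75099 mod 4 = 3; sign now -1
(75099/1107) = (930/1107)   [reduce mod 1107]
930 = 2^1·465; (2/1107) = -1 since 1107 mod 8 = 3, so (930/1107) = (-1)^1·(465/1107); sign now +1
reciprocity: (465/1107) = +1·(1107/465) since 465 mod 4 = 1, 1107 mod 4 = 3; sign now +1
(1107/465) = (177/465)   [reduce mod 465]
reciprocity: (177/465) = +1·(465/177) since 177 mod 4 = 1, 465 mod 4 = 1; sign now +1
(465/177) = (111/177)   [reduce mod 177]
reciprocity: (111/177) = +1·(177/111) since 111 mod 4 = 3, 177 mod 4 = 1; sign now +1
(177/111) = (66/111)   [reduce mod 111]
66 = 2^1·33; (2/111) = +1 since 111 mod 8 = 7, so (66/111) = (+1)^1·(33/111); sign now +1
reciprocity: (33/111) = +1·(111/33) since 33 mod 4 = 1, 111 mod 4 = 3; sign now +1
(111/33) = (12/33)   [reduce mod 33]
12 = 2^2·3; (2/33) = +1 since 33 mod 8 = 1, so (12/33) = (+1)^2·(3/33); sign now +1
reciprocity: (3/33) = +1·(33/3) since 3 mod 4 = 3, 33 mod 4 = 1; sign now +1
(33/3) = (0/3)   [reduce mod 3]
(0/3) = 0   [gcd(a, n) > 1]; final value = 0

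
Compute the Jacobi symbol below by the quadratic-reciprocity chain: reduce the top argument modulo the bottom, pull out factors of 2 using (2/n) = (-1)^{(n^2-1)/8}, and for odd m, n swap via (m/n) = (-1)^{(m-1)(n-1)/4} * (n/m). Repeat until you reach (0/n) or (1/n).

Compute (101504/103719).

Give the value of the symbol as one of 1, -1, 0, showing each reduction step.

factor out 2^7: 101504 = 2^7·793; with 103719 mod 8 = 7, (2/103719) = +1; sign now +1; continue with (793/103719)
flip (793/103719) -> (103719/793): both odd, 793 mod 4 = 1, 103719 mod 4 = 3, so the flip contributes +1; sign now +1
(103719/793): 103719 mod 793 = 629, so (103719/793) = (629/793)
flip (629/793) -> (793/629): both odd, 629 mod 4 = 1, 793 mod 4 = 1, so the flip contributes +1; sign now +1
(793/629): 793 mod 629 = 164, so (793/629) = (164/629)
factor out 2^2: 164 = 2^2·41; with 629 mod 8 = 5, (2/629) = -1; sign now +1; continue with (41/629)
flip (41/629) -> (629/41): both odd, 41 mod 4 = 1, 629 mod 4 = 1, so the flip contributes +1; sign now +1
(629/41): 629 mod 41 = 14, so (629/41) = (14/41)
factor out 2^1: 14 = 2^1·7; with 41 mod 8 = 1, (2/41) = +1; sign now +1; continue with (7/41)
flip (7/41) -> (41/7): both odd, 7 mod 4 = 3, 41 mod 4 = 1, so the flip contributes +1; sign now +1
(41/7): 41 mod 7 = 6, so (41/7) = (6/7)
factor out 2^1: 6 = 2^1·3; with 7 mod 8 = 7, (2/7) = +1; sign now +1; continue with (3/7)
flip (3/7) -> (7/3): both odd, 3 mod 4 = 3, 7 mod 4 = 3, so the flip contributes -1; sign now -1
(7/3): 7 mod 3 = 1, so (7/3) = (1/3)
reached (1/3) = 1, so the symbol is -1

-1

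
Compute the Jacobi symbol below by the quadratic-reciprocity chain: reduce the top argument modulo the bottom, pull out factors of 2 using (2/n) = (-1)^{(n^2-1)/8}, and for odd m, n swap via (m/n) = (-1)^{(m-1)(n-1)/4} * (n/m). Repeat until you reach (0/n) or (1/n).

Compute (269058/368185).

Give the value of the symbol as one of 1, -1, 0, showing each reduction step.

-1

factor out 2^1: 269058 = 2^1·134529; with 368185 mod 8 = 1, (2/368185) = +1; sign now +1; continue with (134529/368185)
flip (134529/368185) -> (368185/134529): both odd, 134529 mod 4 = 1, 368185 mod 4 = 1, so the flip contributes +1; sign now +1
(368185/134529): 368185 mod 134529 = 99127, so (368185/134529) = (99127/134529)
flip (99127/134529) -> (134529/99127): both odd, 99127 mod 4 = 3, 134529 mod 4 = 1, so the flip contributes +1; sign now +1
(134529/99127): 134529 mod 99127 = 35402, so (134529/99127) = (35402/99127)
factor out 2^1: 35402 = 2^1·17701; with 99127 mod 8 = 7, (2/99127) = +1; sign now +1; continue with (17701/99127)
flip (17701/99127) -> (99127/17701): both odd, 17701 mod 4 = 1, 99127 mod 4 = 3, so the flip contributes +1; sign now +1
(99127/17701): 99127 mod 17701 = 10622, so (99127/17701) = (10622/17701)
factor out 2^1: 10622 = 2^1·5311; with 17701 mod 8 = 5, (2/17701) = -1; sign now -1; continue with (5311/17701)
flip (5311/17701) -> (17701/5311): both odd, 5311 mod 4 = 3, 17701 mod 4 = 1, so the flip contributes +1; sign now -1
(17701/5311): 17701 mod 5311 = 1768, so (17701/5311) = (1768/5311)
factor out 2^3: 1768 = 2^3·221; with 5311 mod 8 = 7, (2/5311) = +1; sign now -1; continue with (221/5311)
flip (221/5311) -> (5311/221): both odd, 221 mod 4 = 1, 5311 mod 4 = 3, so the flip contributes +1; sign now -1
(5311/221): 5311 mod 221 = 7, so (5311/221) = (7/221)
flip (7/221) -> (221/7): both odd, 7 mod 4 = 3, 221 mod 4 = 1, so the flip contributes +1; sign now -1
(221/7): 221 mod 7 = 4, so (221/7) = (4/7)
factor out 2^2: 4 = 2^2·1; with 7 mod 8 = 7, (2/7) = +1; sign now -1; continue with (1/7)
reached (1/7) = 1, so the symbol is -1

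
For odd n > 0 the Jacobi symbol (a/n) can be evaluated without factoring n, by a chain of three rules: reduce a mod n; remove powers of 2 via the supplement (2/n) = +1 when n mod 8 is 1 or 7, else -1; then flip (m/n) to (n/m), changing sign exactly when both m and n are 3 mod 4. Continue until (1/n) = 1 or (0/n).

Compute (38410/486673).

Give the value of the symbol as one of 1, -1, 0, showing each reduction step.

38410 = 2^1·19205; (2/486673) = +1 since 486673 mod 8 = 1, so (38410/486673) = (+1)^1·(19205/486673); sign now +1
reciprocity: (19205/486673) = +1·(486673/19205) since 19205 mod 4 = 1, 486673 mod 4 = 1; sign now +1
(486673/19205) = (6548/19205)   [reduce mod 19205]
6548 = 2^2·1637; (2/19205) = -1 since 19205 mod 8 = 5, so (6548/19205) = (-1)^2·(1637/19205); sign now +1
reciprocity: (1637/19205) = +1·(19205/1637) since 1637 mod 4 = 1, 19205 mod 4 = 1; sign now +1
(19205/1637) = (1198/1637)   [reduce mod 1637]
1198 = 2^1·599; (2/1637) = -1 since 1637 mod 8 = 5, so (1198/1637) = (-1)^1·(599/1637); sign now -1
reciprocity: (599/1637) = +1·(1637/599) since 599 mod 4 = 3, 1637 mod 4 = 1; sign now -1
(1637/599) = (439/599)   [reduce mod 599]
reciprocity: (439/599) = -1·(599/439) since 439 mod 4 = 3, 599 mod 4 = 3; sign now +1
(599/439) = (160/439)   [reduce mod 439]
160 = 2^5·5; (2/439) = +1 since 439 mod 8 = 7, so (160/439) = (+1)^5·(5/439); sign now +1
reciprocity: (5/439) = +1·(439/5) since 5 mod 4 = 1, 439 mod 4 = 3; sign now +1
(439/5) = (4/5)   [reduce mod 5]
4 = 2^2·1; (2/5) = -1 since 5 mod 8 = 5, so (4/5) = (-1)^2·(1/5); sign now +1
(1/5) = 1; final value = sign = +1

1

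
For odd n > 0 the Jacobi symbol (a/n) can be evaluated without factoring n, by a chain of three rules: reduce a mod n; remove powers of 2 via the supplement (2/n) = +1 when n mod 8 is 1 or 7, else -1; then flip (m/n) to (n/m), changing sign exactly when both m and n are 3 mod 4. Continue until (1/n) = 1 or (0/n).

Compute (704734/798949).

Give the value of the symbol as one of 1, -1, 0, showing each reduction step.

704734 = 2^1·352367; (2/798949) = -1 since 798949 mod 8 = 5, so (704734/798949) = (-1)^1·(352367/798949); sign now -1
reciprocity: (352367/798949) = +1·(798949/352367) since 352367 mod 4 = 3, 798949 mod 4 = 1; sign now -1
(798949/352367) = (94215/352367)   [reduce mod 352367]
reciprocity: (94215/352367) = -1·(352367/94215) since 94215 mod 4 = 3, 352367 mod 4 = 3; sign now +1
(352367/94215) = (69722/94215)   [reduce mod 94215]
69722 = 2^1·34861; (2/94215) = +1 since 94215 mod 8 = 7, so (69722/94215) = (+1)^1·(34861/94215); sign now +1
reciprocity: (34861/94215) = +1·(94215/34861) since 34861 mod 4 = 1, 94215 mod 4 = 3; sign now +1
(94215/34861) = (24493/34861)   [reduce mod 34861]
reciprocity: (24493/34861) = +1·(34861/24493) since 24493 mod 4 = 1, 34861 mod 4 = 1; sign now +1
(34861/24493) = (10368/24493)   [reduce mod 24493]
10368 = 2^7·81; (2/24493) = -1 since 24493 mod 8 = 5, so (10368/24493) = (-1)^7·(81/24493); sign now -1
reciprocity: (81/24493) = +1·(24493/81) since 81 mod 4 = 1, 24493 mod 4 = 1; sign now -1
(24493/81) = (31/81)   [reduce mod 81]
reciprocity: (31/81) = +1·(81/31) since 31 mod 4 = 3, 81 mod 4 = 1; sign now -1
(81/31) = (19/31)   [reduce mod 31]
reciprocity: (19/31) = -1·(31/19) since 19 mod 4 = 3, 31 mod 4 = 3; sign now +1
(31/19) = (12/19)   [reduce mod 19]
12 = 2^2·3; (2/19) = -1 since 19 mod 8 = 3, so (12/19) = (-1)^2·(3/19); sign now +1
reciprocity: (3/19) = -1·(19/3) since 3 mod 4 = 3, 19 mod 4 = 3; sign now -1
(19/3) = (1/3)   [reduce mod 3]
(1/3) = 1; final value = sign = -1

-1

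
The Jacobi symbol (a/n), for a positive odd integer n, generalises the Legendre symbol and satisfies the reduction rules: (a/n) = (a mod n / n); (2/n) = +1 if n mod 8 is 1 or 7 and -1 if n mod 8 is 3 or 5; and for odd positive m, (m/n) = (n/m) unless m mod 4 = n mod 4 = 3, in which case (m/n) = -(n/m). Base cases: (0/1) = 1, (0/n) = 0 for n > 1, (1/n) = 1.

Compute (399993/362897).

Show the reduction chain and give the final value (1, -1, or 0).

(399993/362897): 399993 mod 362897 = 37096, so (399993/362897) = (37096/362897)
factor out 2^3: 37096 = 2^3·4637; with 362897 mod 8 = 1, (2/362897) = +1; sign now +1; continue with (4637/362897)
flip (4637/362897) -> (362897/4637): both odd, 4637 mod 4 = 1, 362897 mod 4 = 1, so the flip contributes +1; sign now +1
(362897/4637): 362897 mod 4637 = 1211, so (362897/4637) = (1211/4637)
flip (1211/4637) -> (4637/1211): both odd, 1211 mod 4 = 3, 4637 mod 4 = 1, so the flip contributes +1; sign now +1
(4637/1211): 4637 mod 1211 = 1004, so (4637/1211) = (1004/1211)
factor out 2^2: 1004 = 2^2·251; with 1211 mod 8 = 3, (2/1211) = -1; sign now +1; continue with (251/1211)
flip (251/1211) -> (1211/251): both odd, 251 mod 4 = 3, 1211 mod 4 = 3, so the flip contributes -1; sign now -1
(1211/251): 1211 mod 251 = 207, so (1211/251) = (207/251)
flip (207/251) -> (251/207): both odd, 207 mod 4 = 3, 251 mod 4 = 3, so the flip contributes -1; sign now +1
(251/207): 251 mod 207 = 44, so (251/207) = (44/207)
factor out 2^2: 44 = 2^2·11; with 207 mod 8 = 7, (2/207) = +1; sign now +1; continue with (11/207)
flip (11/207) -> (207/11): both odd, 11 mod 4 = 3, 207 mod 4 = 3, so the flip contributes -1; sign now -1
(207/11): 207 mod 11 = 9, so (207/11) = (9/11)
flip (9/11) -> (11/9): both odd, 9 mod 4 = 1, 11 mod 4 = 3, so the flip contributes +1; sign now -1
(11/9): 11 mod 9 = 2, so (11/9) = (2/9)
factor out 2^1: 2 = 2^1·1; with 9 mod 8 = 1, (2/9) = +1; sign now -1; continue with (1/9)
reached (1/9) = 1, so the symbol is -1

-1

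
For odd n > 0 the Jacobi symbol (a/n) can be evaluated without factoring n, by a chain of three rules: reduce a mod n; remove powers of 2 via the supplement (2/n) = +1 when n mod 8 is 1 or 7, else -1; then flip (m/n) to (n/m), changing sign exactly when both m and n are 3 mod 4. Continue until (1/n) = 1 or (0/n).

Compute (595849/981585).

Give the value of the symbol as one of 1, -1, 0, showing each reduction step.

flip (595849/981585) -> (981585/595849): both odd, 595849 mod 4 = 1, 981585 mod 4 = 1, so the flip contributes +1; sign now +1
(981585/595849): 981585 mod 595849 = 385736, so (981585/595849) = (385736/595849)
factor out 2^3: 385736 = 2^3·48217; with 595849 mod 8 = 1, (2/595849) = +1; sign now +1; continue with (48217/595849)
flip (48217/595849) -> (595849/48217): both odd, 48217 mod 4 = 1, 595849 mod 4 = 1, so the flip contributes +1; sign now +1
(595849/48217): 595849 mod 48217 = 17245, so (595849/48217) = (17245/48217)
flip (17245/48217) -> (48217/17245): both odd, 17245 mod 4 = 1, 48217 mod 4 = 1, so the flip contributes +1; sign now +1
(48217/17245): 48217 mod 17245 = 13727, so (48217/17245) = (13727/17245)
flip (13727/17245) -> (17245/13727): both odd, 13727 mod 4 = 3, 17245 mod 4 = 1, so the flip contributes +1; sign now +1
(17245/13727): 17245 mod 13727 = 3518, so (17245/13727) = (3518/13727)
factor out 2^1: 3518 = 2^1·1759; with 13727 mod 8 = 7, (2/13727) = +1; sign now +1; continue with (1759/13727)
flip (1759/13727) -> (13727/1759): both odd, 1759 mod 4 = 3, 13727 mod 4 = 3, so the flip contributes -1; sign now -1
(13727/1759): 13727 mod 1759 = 1414, so (13727/1759) = (1414/1759)
factor out 2^1: 1414 = 2^1·707; with 1759 mod 8 = 7, (2/1759) = +1; sign now -1; continue with (707/1759)
flip (707/1759) -> (1759/707): both odd, 707 mod 4 = 3, 1759 mod 4 = 3, so the flip contributes -1; sign now +1
(1759/707): 1759 mod 707 = 345, so (1759/707) = (345/707)
flip (345/707) -> (707/345): both odd, 345 mod 4 = 1, 707 mod 4 = 3, so the flip contributes +1; sign now +1
(707/345): 707 mod 345 = 17, so (707/345) = (17/345)
flip (17/345) -> (345/17): both odd, 17 mod 4 = 1, 345 mod 4 = 1, so the flip contributes +1; sign now +1
(345/17): 345 mod 17 = 5, so (345/17) = (5/17)
flip (5/17) -> (17/5): both odd, 5 mod 4 = 1, 17 mod 4 = 1, so the flip contributes +1; sign now +1
(17/5): 17 mod 5 = 2, so (17/5) = (2/5)
factor out 2^1: 2 = 2^1·1; with 5 mod 8 = 5, (2/5) = -1; sign now -1; continue with (1/5)
reached (1/5) = 1, so the symbol is -1

-1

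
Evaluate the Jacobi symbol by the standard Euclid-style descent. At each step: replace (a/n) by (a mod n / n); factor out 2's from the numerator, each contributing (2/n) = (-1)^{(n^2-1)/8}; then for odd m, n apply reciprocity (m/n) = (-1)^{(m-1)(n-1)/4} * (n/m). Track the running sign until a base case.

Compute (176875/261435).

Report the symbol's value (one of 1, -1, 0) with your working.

reciprocity: (176875/261435) = -1·(261435/176875) since 176875 mod 4 = 3, 261435 mod 4 = 3; sign now -1
(261435/176875) = (84560/176875)   [reduce mod 176875]
84560 = 2^4·5285; (2/176875) = -1 since 176875 mod 8 = 3, so (84560/176875) = (-1)^4·(5285/176875); sign now -1
reciprocity: (5285/176875) = +1·(176875/5285) since 5285 mod 4 = 1, 176875 mod 4 = 3; sign now -1
(176875/5285) = (2470/5285)   [reduce mod 5285]
2470 = 2^1·1235; (2/5285) = -1 since 5285 mod 8 = 5, so (2470/5285) = (-1)^1·(1235/5285); sign now +1
reciprocity: (1235/5285) = +1·(5285/1235) since 1235 mod 4 = 3, 5285 mod 4 = 1; sign now +1
(5285/1235) = (345/1235)   [reduce mod 1235]
reciprocity: (345/1235) = +1·(1235/345) since 345 mod 4 = 1, 1235 mod 4 = 3; sign now +1
(1235/345) = (200/345)   [reduce mod 345]
200 = 2^3·25; (2/345) = +1 since 345 mod 8 = 1, so (200/345) = (+1)^3·(25/345); sign now +1
reciprocity: (25/345) = +1·(345/25) since 25 mod 4 = 1, 345 mod 4 = 1; sign now +1
(345/25) = (20/25)   [reduce mod 25]
20 = 2^2·5; (2/25) = +1 since 25 mod 8 = 1, so (20/25) = (+1)^2·(5/25); sign now +1
reciprocity: (5/25) = +1·(25/5) since 5 mod 4 = 1, 25 mod 4 = 1; sign now +1
(25/5) = (0/5)   [reduce mod 5]
(0/5) = 0   [gcd(a, n) > 1]; final value = 0

0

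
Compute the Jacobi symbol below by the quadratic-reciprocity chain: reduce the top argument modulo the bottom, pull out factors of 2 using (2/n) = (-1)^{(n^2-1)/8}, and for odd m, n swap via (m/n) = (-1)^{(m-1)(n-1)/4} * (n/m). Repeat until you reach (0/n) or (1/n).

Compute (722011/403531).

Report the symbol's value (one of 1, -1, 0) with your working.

1

(722011/403531) = (318480/403531)   [reduce mod 403531]
318480 = 2^4·19905; (2/403531) = -1 since 403531 mod 8 = 3, so (318480/403531) = (-1)^4·(19905/403531); sign now +1
reciprocity: (19905/403531) = +1·(403531/19905) since 19905 mod 4 = 1, 403531 mod 4 = 3; sign now +1
(403531/19905) = (5431/19905)   [reduce mod 19905]
reciprocity: (5431/19905) = +1·(19905/5431) since 5431 mod 4 = 3, 19905 mod 4 = 1; sign now +1
(19905/5431) = (3612/5431)   [reduce mod 5431]
3612 = 2^2·903; (2/5431) = +1 since 5431 mod 8 = 7, so (3612/5431) = (+1)^2·(903/5431); sign now +1
reciprocity: (903/5431) = -1·(5431/903) since 903 mod 4 = 3, 5431 mod 4 = 3; sign now -1
(5431/903) = (13/903)   [reduce mod 903]
reciprocity: (13/903) = +1·(903/13) since 13 mod 4 = 1, 903 mod 4 = 3; sign now -1
(903/13) = (6/13)   [reduce mod 13]
6 = 2^1·3; (2/13) = -1 since 13 mod 8 = 5, so (6/13) = (-1)^1·(3/13); sign now +1
reciprocity: (3/13) = +1·(13/3) since 3 mod 4 = 3, 13 mod 4 = 1; sign now +1
(13/3) = (1/3)   [reduce mod 3]
(1/3) = 1; final value = sign = +1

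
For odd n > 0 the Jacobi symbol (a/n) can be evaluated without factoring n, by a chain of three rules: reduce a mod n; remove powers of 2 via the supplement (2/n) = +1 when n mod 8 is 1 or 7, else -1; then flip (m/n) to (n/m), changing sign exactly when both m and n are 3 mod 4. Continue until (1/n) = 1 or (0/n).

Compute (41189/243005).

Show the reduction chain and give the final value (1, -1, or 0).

-1

flip (41189/243005) -> (243005/41189): both odd, 41189 mod 4 = 1, 243005 mod 4 = 1, so the flip contributes +1; sign now +1
(243005/41189): 243005 mod 41189 = 37060, so (243005/41189) = (37060/41189)
factor out 2^2: 37060 = 2^2·9265; with 41189 mod 8 = 5, (2/41189) = -1; sign now +1; continue with (9265/41189)
flip (9265/41189) -> (41189/9265): both odd, 9265 mod 4 = 1, 41189 mod 4 = 1, so the flip contributes +1; sign now +1
(41189/9265): 41189 mod 9265 = 4129, so (41189/9265) = (4129/9265)
flip (4129/9265) -> (9265/4129): both odd, 4129 mod 4 = 1, 9265 mod 4 = 1, so the flip contributes +1; sign now +1
(9265/4129): 9265 mod 4129 = 1007, so (9265/4129) = (1007/4129)
flip (1007/4129) -> (4129/1007): both odd, 1007 mod 4 = 3, 4129 mod 4 = 1, so the flip contributes +1; sign now +1
(4129/1007): 4129 mod 1007 = 101, so (4129/1007) = (101/1007)
flip (101/1007) -> (1007/101): both odd, 101 mod 4 = 1, 1007 mod 4 = 3, so the flip contributes +1; sign now +1
(1007/101): 1007 mod 101 = 98, so (1007/101) = (98/101)
factor out 2^1: 98 = 2^1·49; with 101 mod 8 = 5, (2/101) = -1; sign now -1; continue with (49/101)
flip (49/101) -> (101/49): both odd, 49 mod 4 = 1, 101 mod 4 = 1, so the flip contributes +1; sign now -1
(101/49): 101 mod 49 = 3, so (101/49) = (3/49)
flip (3/49) -> (49/3): both odd, 3 mod 4 = 3, 49 mod 4 = 1, so the flip contributes +1; sign now -1
(49/3): 49 mod 3 = 1, so (49/3) = (1/3)
reached (1/3) = 1, so the symbol is -1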